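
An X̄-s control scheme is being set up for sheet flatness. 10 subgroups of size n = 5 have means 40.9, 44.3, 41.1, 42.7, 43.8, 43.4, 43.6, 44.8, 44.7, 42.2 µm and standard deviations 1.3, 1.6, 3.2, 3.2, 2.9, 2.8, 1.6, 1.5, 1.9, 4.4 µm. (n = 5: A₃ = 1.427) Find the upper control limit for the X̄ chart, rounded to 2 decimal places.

46.63

X̄̄ = (40.9 + 44.3 + 41.1 + 42.7 + 43.8 + 43.4 + 43.6 + 44.8 + 44.7 + 42.2) / 10 = 43.1500
s̄ = (1.3 + 1.6 + 3.2 + 3.2 + 2.9 + 2.8 + 1.6 + 1.5 + 1.9 + 4.4) / 10 = 2.4400
UCL = X̄̄ + A₃·s̄ = 43.1500 + 1.427 × 2.4400 = 46.6319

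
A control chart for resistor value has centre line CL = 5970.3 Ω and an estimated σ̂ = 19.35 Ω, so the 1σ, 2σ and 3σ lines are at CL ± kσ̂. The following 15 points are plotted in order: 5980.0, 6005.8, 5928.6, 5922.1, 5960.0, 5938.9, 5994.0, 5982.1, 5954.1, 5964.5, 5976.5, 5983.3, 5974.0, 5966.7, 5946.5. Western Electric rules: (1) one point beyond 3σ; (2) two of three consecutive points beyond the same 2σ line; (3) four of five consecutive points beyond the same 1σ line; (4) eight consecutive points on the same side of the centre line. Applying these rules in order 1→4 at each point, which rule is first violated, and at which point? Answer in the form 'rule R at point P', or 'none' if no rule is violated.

rule 2 at point 4

Zone of each point (C = within 1σ̂, B = 1σ̂–2σ̂, A = 2σ̂–3σ̂, * = beyond 3σ̂; sign = side of CL): 1:+C, 2:+B, 3:-A, 4:-A, 5:-C, 6:-B, 7:+B, 8:+C, 9:-C, 10:-C, 11:+C, 12:+C, 13:+C, 14:-C, 15:-B
Rule 2 (two of three consecutive points beyond the same 2σ limit) is satisfied at point 4.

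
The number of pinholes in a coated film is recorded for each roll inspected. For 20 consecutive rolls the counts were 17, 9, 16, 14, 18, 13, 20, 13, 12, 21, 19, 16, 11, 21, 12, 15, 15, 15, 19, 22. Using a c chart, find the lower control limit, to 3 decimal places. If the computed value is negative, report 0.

c̄ = (17 + 9 + 16 + 14 + 18 + 13 + 20 + 13 + 12 + 21 + 19 + 16 + 11 + 21 + 12 + 15 + 15 + 15 + 19 + 22) / 20 = 318 / 20 = 15.9000
LCL = c̄ − 3√c̄ = 15.9000 − 3 × 3.9875 = 3.9376

3.938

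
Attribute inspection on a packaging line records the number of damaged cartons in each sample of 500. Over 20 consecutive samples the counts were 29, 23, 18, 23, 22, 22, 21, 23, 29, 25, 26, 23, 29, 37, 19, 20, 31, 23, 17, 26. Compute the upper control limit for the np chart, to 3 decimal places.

p̄ = Σdᵢ / (k·n) = 486 / (20 × 500) = 0.04860
UCL = np̄ + 3·√(np̄(1−p̄)) = 24.3000 + 3 × √(24.3000×0.95140) = 24.3000 + 3 × 4.8082 = 38.7247

38.725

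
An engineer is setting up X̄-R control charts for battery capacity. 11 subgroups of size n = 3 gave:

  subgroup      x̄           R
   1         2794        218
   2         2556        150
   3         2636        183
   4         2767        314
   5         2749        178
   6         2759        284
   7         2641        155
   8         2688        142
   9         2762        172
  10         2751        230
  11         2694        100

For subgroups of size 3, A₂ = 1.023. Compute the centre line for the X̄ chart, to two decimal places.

2708.82

X̄̄ = (2794 + 2556 + 2636 + 2767 + 2749 + 2759 + 2641 + 2688 + 2762 + 2751 + 2694) / 11 = 29797.0000 / 11 = 2708.8182
CL = X̄̄ = 2708.8182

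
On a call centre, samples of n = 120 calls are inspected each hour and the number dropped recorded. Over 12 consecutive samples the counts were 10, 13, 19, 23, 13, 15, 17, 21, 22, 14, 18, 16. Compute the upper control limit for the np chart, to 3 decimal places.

28.139

p̄ = Σdᵢ / (k·n) = 201 / (12 × 120) = 0.13958
UCL = np̄ + 3·√(np̄(1−p̄)) = 16.7500 + 3 × √(16.7500×0.86042) = 16.7500 + 3 × 3.7963 = 28.1389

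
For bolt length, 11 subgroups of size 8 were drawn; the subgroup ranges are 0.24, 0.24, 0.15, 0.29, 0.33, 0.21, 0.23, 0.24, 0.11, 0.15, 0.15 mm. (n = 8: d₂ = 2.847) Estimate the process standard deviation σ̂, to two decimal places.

R̄ = (0.24 + 0.24 + 0.15 + 0.29 + 0.33 + 0.21 + 0.23 + 0.24 + 0.11 + 0.15 + 0.15) / 11 = 0.2127
σ̂ = R̄ / d₂ = 0.2127 / 2.847 = 0.0747

0.07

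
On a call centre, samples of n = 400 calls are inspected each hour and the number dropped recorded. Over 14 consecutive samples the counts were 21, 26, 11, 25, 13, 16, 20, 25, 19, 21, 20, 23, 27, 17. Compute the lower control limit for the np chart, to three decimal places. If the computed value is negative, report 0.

7.121

p̄ = Σdᵢ / (k·n) = 284 / (14 × 400) = 0.05071
LCL = np̄ − 3·√(np̄(1−p̄)) = 20.2857 − 3 × 4.3883 = 7.1209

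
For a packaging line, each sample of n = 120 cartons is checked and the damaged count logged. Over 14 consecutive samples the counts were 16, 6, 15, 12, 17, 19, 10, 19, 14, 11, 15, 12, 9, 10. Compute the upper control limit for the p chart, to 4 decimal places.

p̄ = Σdᵢ / (k·n) = 185 / (14 × 120) = 0.11012
UCL = p̄ + 3·√(p̄(1−p̄)/n) = 0.11012 + 3 × √(0.11012×0.88988/120) = 0.11012 + 3 × 0.02858 = 0.19585

0.1958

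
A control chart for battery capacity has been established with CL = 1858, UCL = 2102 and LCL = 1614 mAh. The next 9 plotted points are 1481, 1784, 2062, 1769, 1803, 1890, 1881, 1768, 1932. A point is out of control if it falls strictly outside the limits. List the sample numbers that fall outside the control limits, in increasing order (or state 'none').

Compare each point to [1614, 2102]: sample 1 = 1481 < LCL.

1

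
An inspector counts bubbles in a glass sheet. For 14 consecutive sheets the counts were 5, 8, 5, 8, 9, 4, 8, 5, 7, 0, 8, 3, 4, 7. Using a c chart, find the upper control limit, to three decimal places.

13.002

c̄ = (5 + 8 + 5 + 8 + 9 + 4 + 8 + 5 + 7 + 0 + 8 + 3 + 4 + 7) / 14 = 81 / 14 = 5.7857
UCL = c̄ + 3√c̄ = 5.7857 + 3 × √5.7857 = 5.7857 + 3 × 2.4054 = 13.0018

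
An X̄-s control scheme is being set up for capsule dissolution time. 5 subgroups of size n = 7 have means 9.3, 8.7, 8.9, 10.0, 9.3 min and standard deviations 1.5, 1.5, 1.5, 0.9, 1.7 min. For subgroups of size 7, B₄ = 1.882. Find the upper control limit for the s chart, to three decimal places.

2.672

s̄ = (1.5 + 1.5 + 1.5 + 0.9 + 1.7) / 5 = 1.4200
UCL_s = B₄·s̄ = 1.882 × 1.4200 = 2.6724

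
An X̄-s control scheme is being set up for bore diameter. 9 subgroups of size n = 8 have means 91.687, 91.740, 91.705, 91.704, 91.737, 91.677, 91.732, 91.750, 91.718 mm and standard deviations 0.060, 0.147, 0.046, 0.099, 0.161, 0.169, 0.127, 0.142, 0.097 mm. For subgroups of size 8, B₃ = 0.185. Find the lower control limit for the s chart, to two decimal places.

s̄ = (0.060 + 0.147 + 0.046 + 0.099 + 0.161 + 0.169 + 0.127 + 0.142 + 0.097) / 9 = 0.1164
LCL_s = B₃·s̄ = 0.185 × 0.1164 = 0.0215

0.02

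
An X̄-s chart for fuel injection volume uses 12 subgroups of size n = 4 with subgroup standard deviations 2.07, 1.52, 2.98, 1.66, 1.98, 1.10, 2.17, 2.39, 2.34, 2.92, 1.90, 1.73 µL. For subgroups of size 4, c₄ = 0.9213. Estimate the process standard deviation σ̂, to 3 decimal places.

2.240

s̄ = (2.07 + 1.52 + 2.98 + 1.66 + 1.98 + 1.10 + 2.17 + 2.39 + 2.34 + 2.92 + 1.90 + 1.73) / 12 = 2.0633
σ̂ = s̄ / c₄ = 2.0633 / 0.9213 = 2.2396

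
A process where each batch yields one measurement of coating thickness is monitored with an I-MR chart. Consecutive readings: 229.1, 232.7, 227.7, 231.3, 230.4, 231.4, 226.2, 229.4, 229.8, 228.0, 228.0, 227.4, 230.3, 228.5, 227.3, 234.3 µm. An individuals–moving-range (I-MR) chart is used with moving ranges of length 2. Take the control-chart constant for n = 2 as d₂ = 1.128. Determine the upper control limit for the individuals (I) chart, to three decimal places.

236.261

X̄ = (229.1 + 232.7 + 227.7 + 231.3 + 230.4 + 231.4 + 226.2 + 229.4 + 229.8 + 228.0 + 228.0 + 227.4 + 230.3 + 228.5 + 227.3 + 234.3) / 16 = 229.4875
Moving ranges: 3.6, 5.0, 3.6, 0.9, 1.0, 5.2, 3.2, 0.4, 1.8, 0.0, 0.6, 2.9, 1.8, 1.2, 7.0; M̄R̄ = 38.2000 / 15 = 2.5467
UCL = X̄ + 3·M̄R̄/d₂ = 229.4875 + 3 × 2.5467 / 1.128 = 236.2605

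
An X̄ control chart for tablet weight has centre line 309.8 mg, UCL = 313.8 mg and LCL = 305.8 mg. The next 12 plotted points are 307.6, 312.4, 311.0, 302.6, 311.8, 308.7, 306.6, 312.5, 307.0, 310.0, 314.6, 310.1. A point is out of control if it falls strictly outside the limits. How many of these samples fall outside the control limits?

2

Compare each point to [305.8, 313.8]: sample 4 = 302.6 < LCL; sample 11 = 314.6 > UCL.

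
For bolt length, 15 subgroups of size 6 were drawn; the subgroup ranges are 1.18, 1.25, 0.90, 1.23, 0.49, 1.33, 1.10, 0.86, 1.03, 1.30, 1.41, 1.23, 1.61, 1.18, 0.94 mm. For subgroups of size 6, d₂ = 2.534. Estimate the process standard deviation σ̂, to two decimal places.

0.45

R̄ = (1.18 + 1.25 + 0.90 + 1.23 + 0.49 + 1.33 + 1.10 + 0.86 + 1.03 + 1.30 + 1.41 + 1.23 + 1.61 + 1.18 + 0.94) / 15 = 1.1360
σ̂ = R̄ / d₂ = 1.1360 / 2.534 = 0.4483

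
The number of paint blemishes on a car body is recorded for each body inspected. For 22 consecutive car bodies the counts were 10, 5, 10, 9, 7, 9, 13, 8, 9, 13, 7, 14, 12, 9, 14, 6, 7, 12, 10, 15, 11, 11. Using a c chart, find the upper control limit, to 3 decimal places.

c̄ = (10 + 5 + 10 + 9 + 7 + 9 + 13 + 8 + 9 + 13 + 7 + 14 + 12 + 9 + 14 + 6 + 7 + 12 + 10 + 15 + 11 + 11) / 22 = 221 / 22 = 10.0455
UCL = c̄ + 3√c̄ = 10.0455 + 3 × √10.0455 = 10.0455 + 3 × 3.1695 = 19.5538

19.554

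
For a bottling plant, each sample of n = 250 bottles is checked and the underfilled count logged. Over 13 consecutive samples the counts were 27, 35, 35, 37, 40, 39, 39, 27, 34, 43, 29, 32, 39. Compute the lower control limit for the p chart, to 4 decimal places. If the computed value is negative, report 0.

0.0744

p̄ = Σdᵢ / (k·n) = 456 / (13 × 250) = 0.14031
LCL = p̄ − 3·√(p̄(1−p̄)/n) = 0.14031 − 3 × 0.02197 = 0.07441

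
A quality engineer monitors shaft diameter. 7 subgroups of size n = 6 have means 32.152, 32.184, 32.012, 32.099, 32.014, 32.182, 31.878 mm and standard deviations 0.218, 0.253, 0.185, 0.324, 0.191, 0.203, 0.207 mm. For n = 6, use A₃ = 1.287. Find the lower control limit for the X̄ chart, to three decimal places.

31.784

X̄̄ = (32.152 + 32.184 + 32.012 + 32.099 + 32.014 + 32.182 + 31.878) / 7 = 32.0744
s̄ = (0.218 + 0.253 + 0.185 + 0.324 + 0.191 + 0.203 + 0.207) / 7 = 0.2259
LCL = X̄̄ − A₃·s̄ = 32.0744 − 1.287 × 0.2259 = 31.7838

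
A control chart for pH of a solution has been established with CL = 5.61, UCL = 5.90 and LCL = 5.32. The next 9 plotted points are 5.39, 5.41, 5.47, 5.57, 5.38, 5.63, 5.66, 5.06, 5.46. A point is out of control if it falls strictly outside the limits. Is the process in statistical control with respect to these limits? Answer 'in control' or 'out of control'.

Compare each point to [5.32, 5.90]: sample 8 = 5.06 < LCL.

out of control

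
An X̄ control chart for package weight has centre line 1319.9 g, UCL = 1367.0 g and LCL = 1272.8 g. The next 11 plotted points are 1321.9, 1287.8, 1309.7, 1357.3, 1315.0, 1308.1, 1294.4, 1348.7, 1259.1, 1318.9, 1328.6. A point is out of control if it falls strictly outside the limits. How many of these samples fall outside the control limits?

Compare each point to [1272.8, 1367.0]: sample 9 = 1259.1 < LCL.

1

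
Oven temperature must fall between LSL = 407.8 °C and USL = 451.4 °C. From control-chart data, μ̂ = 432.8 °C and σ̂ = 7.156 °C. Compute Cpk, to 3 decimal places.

Cpu = (USL − μ̂) / (3σ̂) = (451.4 − 432.8) / (3 × 7.156) = 0.8664; Cpl = (μ̂ − LSL) / (3σ̂) = (432.8 − 407.8) / (3 × 7.156) = 1.1645; Cpk = min(Cpu, Cpl) = 0.8664

0.866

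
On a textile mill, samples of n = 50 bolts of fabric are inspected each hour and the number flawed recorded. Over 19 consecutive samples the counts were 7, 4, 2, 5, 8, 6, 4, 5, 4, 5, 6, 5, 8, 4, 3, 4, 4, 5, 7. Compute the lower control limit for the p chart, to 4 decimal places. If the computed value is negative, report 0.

p̄ = Σdᵢ / (k·n) = 96 / (19 × 50) = 0.10105
LCL = p̄ − 3·√(p̄(1−p̄)/n) = 0.10105 − 3 × 0.04262 = -0.02682 → 0 (negative, so LCL = 0)

0.0000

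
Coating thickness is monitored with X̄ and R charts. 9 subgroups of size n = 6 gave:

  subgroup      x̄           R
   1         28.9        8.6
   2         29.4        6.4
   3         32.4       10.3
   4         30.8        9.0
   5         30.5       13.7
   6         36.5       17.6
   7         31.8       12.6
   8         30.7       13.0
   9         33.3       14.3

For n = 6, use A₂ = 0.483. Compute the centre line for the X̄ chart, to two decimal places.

X̄̄ = (28.9 + 29.4 + 32.4 + 30.8 + 30.5 + 36.5 + 31.8 + 30.7 + 33.3) / 9 = 284.3000 / 9 = 31.5889
CL = X̄̄ = 31.5889

31.59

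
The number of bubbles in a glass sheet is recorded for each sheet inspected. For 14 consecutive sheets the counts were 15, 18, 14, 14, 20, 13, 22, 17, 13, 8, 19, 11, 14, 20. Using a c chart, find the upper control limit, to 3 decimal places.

27.410

c̄ = (15 + 18 + 14 + 14 + 20 + 13 + 22 + 17 + 13 + 8 + 19 + 11 + 14 + 20) / 14 = 218 / 14 = 15.5714
UCL = c̄ + 3√c̄ = 15.5714 + 3 × √15.5714 = 15.5714 + 3 × 3.9461 = 27.4096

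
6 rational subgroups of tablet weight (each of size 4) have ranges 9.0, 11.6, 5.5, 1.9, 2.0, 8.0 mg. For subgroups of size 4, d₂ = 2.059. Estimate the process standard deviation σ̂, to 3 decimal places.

R̄ = (9.0 + 11.6 + 5.5 + 1.9 + 2.0 + 8.0) / 6 = 6.3333
σ̂ = R̄ / d₂ = 6.3333 / 2.059 = 3.0759

3.076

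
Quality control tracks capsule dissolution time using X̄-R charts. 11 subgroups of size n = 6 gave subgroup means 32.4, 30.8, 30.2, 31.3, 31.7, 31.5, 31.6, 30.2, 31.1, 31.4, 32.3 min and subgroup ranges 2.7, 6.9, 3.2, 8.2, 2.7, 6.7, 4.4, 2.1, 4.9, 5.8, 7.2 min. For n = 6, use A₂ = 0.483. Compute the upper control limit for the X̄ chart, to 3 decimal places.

X̄̄ = (32.4 + 30.8 + 30.2 + 31.3 + 31.7 + 31.5 + 31.6 + 30.2 + 31.1 + 31.4 + 32.3) / 11 = 344.5000 / 11 = 31.3182
R̄ = (2.7 + 6.9 + 3.2 + 8.2 + 2.7 + 6.7 + 4.4 + 2.1 + 4.9 + 5.8 + 7.2) / 11 = 54.8000 / 11 = 4.9818
UCL = X̄̄ + A₂·R̄ = 31.3182 + 0.483 × 4.9818 = 33.7244

33.724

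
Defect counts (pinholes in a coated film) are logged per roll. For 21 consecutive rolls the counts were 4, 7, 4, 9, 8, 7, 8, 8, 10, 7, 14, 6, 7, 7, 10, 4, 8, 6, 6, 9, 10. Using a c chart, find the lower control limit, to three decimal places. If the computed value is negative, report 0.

0.000

c̄ = (4 + 7 + 4 + 9 + 8 + 7 + 8 + 8 + 10 + 7 + 14 + 6 + 7 + 7 + 10 + 4 + 8 + 6 + 6 + 9 + 10) / 21 = 159 / 21 = 7.5714
LCL = c̄ − 3√c̄ = 7.5714 − 3 × 2.7516 = -0.6834 → 0 (cannot be negative)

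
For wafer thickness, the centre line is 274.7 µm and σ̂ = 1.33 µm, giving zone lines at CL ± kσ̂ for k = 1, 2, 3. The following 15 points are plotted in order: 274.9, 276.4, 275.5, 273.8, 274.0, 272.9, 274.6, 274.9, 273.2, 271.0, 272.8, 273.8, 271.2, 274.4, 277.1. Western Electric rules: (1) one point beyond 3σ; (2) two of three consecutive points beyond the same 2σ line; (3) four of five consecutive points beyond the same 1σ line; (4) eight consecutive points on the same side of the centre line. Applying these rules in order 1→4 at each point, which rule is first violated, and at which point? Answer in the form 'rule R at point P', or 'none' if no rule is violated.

rule 3 at point 13

Zone of each point (C = within 1σ̂, B = 1σ̂–2σ̂, A = 2σ̂–3σ̂, * = beyond 3σ̂; sign = side of CL): 1:+C, 2:+B, 3:+C, 4:-C, 5:-C, 6:-B, 7:-C, 8:+C, 9:-B, 10:-A, 11:-B, 12:-C, 13:-A, 14:-C, 15:+B
Rule 3 (four of five consecutive points beyond the same 1σ limit) is satisfied at point 13.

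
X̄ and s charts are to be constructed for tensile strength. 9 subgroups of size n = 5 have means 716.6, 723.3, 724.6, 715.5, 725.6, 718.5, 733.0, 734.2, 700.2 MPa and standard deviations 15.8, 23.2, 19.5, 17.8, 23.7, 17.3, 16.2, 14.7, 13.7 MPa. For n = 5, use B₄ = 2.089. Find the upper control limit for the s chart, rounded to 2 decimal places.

s̄ = (15.8 + 23.2 + 19.5 + 17.8 + 23.7 + 17.3 + 16.2 + 14.7 + 13.7) / 9 = 17.9889
UCL_s = B₄·s̄ = 2.089 × 17.9889 = 37.5788

37.58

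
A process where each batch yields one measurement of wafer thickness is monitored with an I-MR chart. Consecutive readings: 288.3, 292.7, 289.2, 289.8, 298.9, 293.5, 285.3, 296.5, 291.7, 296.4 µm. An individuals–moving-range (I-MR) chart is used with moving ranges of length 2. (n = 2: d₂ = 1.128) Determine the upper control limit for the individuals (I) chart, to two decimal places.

307.57

X̄ = (288.3 + 292.7 + 289.2 + 289.8 + 298.9 + 293.5 + 285.3 + 296.5 + 291.7 + 296.4) / 10 = 292.2300
Moving ranges: 4.4, 3.5, 0.6, 9.1, 5.4, 8.2, 11.2, 4.8, 4.7; M̄R̄ = 51.9000 / 9 = 5.7667
UCL = X̄ + 3·M̄R̄/d₂ = 292.2300 + 3 × 5.7667 / 1.128 = 307.5669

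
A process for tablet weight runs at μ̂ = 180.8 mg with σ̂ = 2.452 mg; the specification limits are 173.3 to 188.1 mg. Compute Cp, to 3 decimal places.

Cp = (USL − LSL) / (6σ̂) = (188.1 − 173.3) / (6 × 2.452) = 14.8000 / 14.7120 = 1.0060

1.006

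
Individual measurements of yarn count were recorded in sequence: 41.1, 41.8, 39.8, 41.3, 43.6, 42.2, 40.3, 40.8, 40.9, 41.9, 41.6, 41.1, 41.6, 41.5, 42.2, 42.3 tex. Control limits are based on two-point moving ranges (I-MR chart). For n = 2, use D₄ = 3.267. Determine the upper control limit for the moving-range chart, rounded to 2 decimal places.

2.96

Moving ranges: 0.7, 2.0, 1.5, 2.3, 1.4, 1.9, 0.5, 0.1, 1.0, 0.3, 0.5, 0.5, 0.1, 0.7, 0.1; M̄R̄ = 13.6000 / 15 = 0.9067
UCL_MR = D₄·M̄R̄ = 3.267 × 0.9067 = 2.9621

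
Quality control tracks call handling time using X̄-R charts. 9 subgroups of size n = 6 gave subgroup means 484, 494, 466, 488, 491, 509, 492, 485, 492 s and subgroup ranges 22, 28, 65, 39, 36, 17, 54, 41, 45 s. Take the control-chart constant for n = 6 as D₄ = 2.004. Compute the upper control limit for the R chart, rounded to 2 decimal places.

77.27

R̄ = (22 + 28 + 65 + 39 + 36 + 17 + 54 + 41 + 45) / 9 = 347.0000 / 9 = 38.5556
UCL_R = D₄·R̄ = 2.004 × 38.5556 = 77.2653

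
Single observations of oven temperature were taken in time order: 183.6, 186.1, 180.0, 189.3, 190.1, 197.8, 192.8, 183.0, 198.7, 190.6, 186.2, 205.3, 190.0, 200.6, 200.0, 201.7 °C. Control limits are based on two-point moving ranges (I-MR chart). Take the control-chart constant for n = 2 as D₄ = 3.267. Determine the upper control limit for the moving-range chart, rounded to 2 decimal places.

Moving ranges: 2.5, 6.1, 9.3, 0.8, 7.7, 5.0, 9.8, 15.7, 8.1, 4.4, 19.1, 15.3, 10.6, 0.6, 1.7; M̄R̄ = 116.7000 / 15 = 7.7800
UCL_MR = D₄·M̄R̄ = 3.267 × 7.7800 = 25.4173

25.42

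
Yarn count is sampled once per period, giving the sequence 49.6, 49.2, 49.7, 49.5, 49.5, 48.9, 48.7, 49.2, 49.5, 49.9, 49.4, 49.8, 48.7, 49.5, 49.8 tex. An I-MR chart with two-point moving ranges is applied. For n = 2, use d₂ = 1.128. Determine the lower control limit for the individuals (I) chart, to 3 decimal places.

X̄ = (49.6 + 49.2 + 49.7 + 49.5 + 49.5 + 48.9 + 48.7 + 49.2 + 49.5 + 49.9 + 49.4 + 49.8 + 48.7 + 49.5 + 49.8) / 15 = 49.3933
Moving ranges: 0.4, 0.5, 0.2, 0.0, 0.6, 0.2, 0.5, 0.3, 0.4, 0.5, 0.4, 1.1, 0.8, 0.3; M̄R̄ = 6.2000 / 14 = 0.4429
LCL = X̄ − 3·M̄R̄/d₂ = 49.3933 − 3 × 0.4429 / 1.128 = 48.2155

48.216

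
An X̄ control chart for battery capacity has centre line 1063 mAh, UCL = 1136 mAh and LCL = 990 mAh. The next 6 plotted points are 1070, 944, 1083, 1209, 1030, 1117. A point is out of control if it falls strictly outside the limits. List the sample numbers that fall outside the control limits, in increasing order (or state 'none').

2, 4

Compare each point to [990, 1136]: sample 2 = 944 < LCL; sample 4 = 1209 > UCL.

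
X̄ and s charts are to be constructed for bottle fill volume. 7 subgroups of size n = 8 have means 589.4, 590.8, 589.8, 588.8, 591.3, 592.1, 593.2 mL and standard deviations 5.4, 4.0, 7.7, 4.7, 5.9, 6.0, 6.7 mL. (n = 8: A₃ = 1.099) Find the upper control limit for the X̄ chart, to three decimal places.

X̄̄ = (589.4 + 590.8 + 589.8 + 588.8 + 591.3 + 592.1 + 593.2) / 7 = 590.7714
s̄ = (5.4 + 4.0 + 7.7 + 4.7 + 5.9 + 6.0 + 6.7) / 7 = 5.7714
UCL = X̄̄ + A₃·s̄ = 590.7714 + 1.099 × 5.7714 = 597.1142

597.114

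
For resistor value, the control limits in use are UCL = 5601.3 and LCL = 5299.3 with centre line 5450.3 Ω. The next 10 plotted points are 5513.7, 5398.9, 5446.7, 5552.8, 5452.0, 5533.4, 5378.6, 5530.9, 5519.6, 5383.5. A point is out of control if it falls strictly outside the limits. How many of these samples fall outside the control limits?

All 10 points lie within [5299.3, 5601.3].

0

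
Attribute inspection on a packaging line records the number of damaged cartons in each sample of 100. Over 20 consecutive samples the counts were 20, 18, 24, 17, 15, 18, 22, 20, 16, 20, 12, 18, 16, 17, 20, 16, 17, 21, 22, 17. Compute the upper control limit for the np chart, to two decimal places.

29.90

p̄ = Σdᵢ / (k·n) = 366 / (20 × 100) = 0.18300
UCL = np̄ + 3·√(np̄(1−p̄)) = 18.3000 + 3 × √(18.3000×0.81700) = 18.3000 + 3 × 3.8667 = 29.9000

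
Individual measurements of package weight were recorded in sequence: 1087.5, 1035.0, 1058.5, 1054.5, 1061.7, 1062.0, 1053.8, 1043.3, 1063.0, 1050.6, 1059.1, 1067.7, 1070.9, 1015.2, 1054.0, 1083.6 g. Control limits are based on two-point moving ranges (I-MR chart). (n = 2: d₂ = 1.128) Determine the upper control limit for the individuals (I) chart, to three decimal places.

1107.649

X̄ = (1087.5 + 1035.0 + 1058.5 + 1054.5 + 1061.7 + 1062.0 + 1053.8 + 1043.3 + 1063.0 + 1050.6 + 1059.1 + 1067.7 + 1070.9 + 1015.2 + 1054.0 + 1083.6) / 16 = 1057.5250
Moving ranges: 52.5, 23.5, 4.0, 7.2, 0.3, 8.2, 10.5, 19.7, 12.4, 8.5, 8.6, 3.2, 55.7, 38.8, 29.6; M̄R̄ = 282.7000 / 15 = 18.8467
UCL = X̄ + 3·M̄R̄/d₂ = 1057.5250 + 3 × 18.8467 / 1.128 = 1107.6491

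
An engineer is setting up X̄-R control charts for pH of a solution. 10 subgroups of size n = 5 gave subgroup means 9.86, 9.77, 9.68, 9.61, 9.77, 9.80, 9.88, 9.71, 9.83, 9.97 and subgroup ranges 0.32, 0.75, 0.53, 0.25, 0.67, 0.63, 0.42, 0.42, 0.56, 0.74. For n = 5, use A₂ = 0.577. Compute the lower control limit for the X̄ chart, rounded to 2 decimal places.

9.48

X̄̄ = (9.86 + 9.77 + 9.68 + 9.61 + 9.77 + 9.80 + 9.88 + 9.71 + 9.83 + 9.97) / 10 = 97.8800 / 10 = 9.7880
R̄ = (0.32 + 0.75 + 0.53 + 0.25 + 0.67 + 0.63 + 0.42 + 0.42 + 0.56 + 0.74) / 10 = 5.2900 / 10 = 0.5290
LCL = X̄̄ − A₂·R̄ = 9.7880 − 0.577 × 0.5290 = 9.4828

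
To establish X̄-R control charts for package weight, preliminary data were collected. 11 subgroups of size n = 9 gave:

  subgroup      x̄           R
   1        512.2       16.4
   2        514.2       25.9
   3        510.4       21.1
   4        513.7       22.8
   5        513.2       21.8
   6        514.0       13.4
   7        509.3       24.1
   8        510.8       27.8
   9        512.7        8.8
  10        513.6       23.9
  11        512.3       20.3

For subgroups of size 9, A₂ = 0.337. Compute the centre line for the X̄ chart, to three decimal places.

512.400

X̄̄ = (512.2 + 514.2 + 510.4 + 513.7 + 513.2 + 514.0 + 509.3 + 510.8 + 512.7 + 513.6 + 512.3) / 11 = 5636.4000 / 11 = 512.4000
CL = X̄̄ = 512.4000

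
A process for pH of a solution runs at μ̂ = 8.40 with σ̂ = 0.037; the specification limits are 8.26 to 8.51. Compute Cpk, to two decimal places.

0.99

Cpu = (USL − μ̂) / (3σ̂) = (8.51 − 8.40) / (3 × 0.037) = 0.9910; Cpl = (μ̂ − LSL) / (3σ̂) = (8.40 − 8.26) / (3 × 0.037) = 1.2613; Cpk = min(Cpu, Cpl) = 0.9910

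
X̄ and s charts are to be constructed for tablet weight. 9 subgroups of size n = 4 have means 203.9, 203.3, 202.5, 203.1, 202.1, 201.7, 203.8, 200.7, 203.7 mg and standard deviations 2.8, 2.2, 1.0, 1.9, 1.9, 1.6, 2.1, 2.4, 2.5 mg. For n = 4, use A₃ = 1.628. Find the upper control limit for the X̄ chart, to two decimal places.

206.08

X̄̄ = (203.9 + 203.3 + 202.5 + 203.1 + 202.1 + 201.7 + 203.8 + 200.7 + 203.7) / 9 = 202.7556
s̄ = (2.8 + 2.2 + 1.0 + 1.9 + 1.9 + 1.6 + 2.1 + 2.4 + 2.5) / 9 = 2.0444
UCL = X̄̄ + A₃·s̄ = 202.7556 + 1.628 × 2.0444 = 206.0839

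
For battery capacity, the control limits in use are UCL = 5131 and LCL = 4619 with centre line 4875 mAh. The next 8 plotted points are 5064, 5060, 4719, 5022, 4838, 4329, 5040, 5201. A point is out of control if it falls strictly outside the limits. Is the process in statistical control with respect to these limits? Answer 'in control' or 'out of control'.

Compare each point to [4619, 5131]: sample 6 = 4329 < LCL; sample 8 = 5201 > UCL.

out of control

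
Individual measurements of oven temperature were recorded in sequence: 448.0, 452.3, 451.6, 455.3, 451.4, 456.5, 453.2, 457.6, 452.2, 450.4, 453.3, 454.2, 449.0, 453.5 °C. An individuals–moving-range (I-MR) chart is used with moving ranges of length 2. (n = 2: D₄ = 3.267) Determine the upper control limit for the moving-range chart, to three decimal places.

11.585

Moving ranges: 4.3, 0.7, 3.7, 3.9, 5.1, 3.3, 4.4, 5.4, 1.8, 2.9, 0.9, 5.2, 4.5; M̄R̄ = 46.1000 / 13 = 3.5462
UCL_MR = D₄·M̄R̄ = 3.267 × 3.5462 = 11.5853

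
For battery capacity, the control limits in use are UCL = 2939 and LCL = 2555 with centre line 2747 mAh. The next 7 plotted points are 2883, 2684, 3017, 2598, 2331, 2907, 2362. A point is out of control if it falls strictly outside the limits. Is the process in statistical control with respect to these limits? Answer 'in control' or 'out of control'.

Compare each point to [2555, 2939]: sample 3 = 3017 > UCL; sample 5 = 2331 < LCL; sample 7 = 2362 < LCL.

out of control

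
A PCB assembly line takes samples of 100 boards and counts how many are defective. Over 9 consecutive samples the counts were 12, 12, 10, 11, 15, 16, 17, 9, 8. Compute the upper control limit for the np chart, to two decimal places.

22.05

p̄ = Σdᵢ / (k·n) = 110 / (9 × 100) = 0.12222
UCL = np̄ + 3·√(np̄(1−p̄)) = 12.2222 + 3 × √(12.2222×0.87778) = 12.2222 + 3 × 3.2754 = 22.0485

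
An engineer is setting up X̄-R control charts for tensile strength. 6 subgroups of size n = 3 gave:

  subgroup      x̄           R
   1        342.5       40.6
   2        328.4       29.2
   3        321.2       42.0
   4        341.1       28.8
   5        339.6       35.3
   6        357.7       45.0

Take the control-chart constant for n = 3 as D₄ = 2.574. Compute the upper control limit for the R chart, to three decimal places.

R̄ = (40.6 + 29.2 + 42.0 + 28.8 + 35.3 + 45.0) / 6 = 220.9000 / 6 = 36.8167
UCL_R = D₄·R̄ = 2.574 × 36.8167 = 94.7661

94.766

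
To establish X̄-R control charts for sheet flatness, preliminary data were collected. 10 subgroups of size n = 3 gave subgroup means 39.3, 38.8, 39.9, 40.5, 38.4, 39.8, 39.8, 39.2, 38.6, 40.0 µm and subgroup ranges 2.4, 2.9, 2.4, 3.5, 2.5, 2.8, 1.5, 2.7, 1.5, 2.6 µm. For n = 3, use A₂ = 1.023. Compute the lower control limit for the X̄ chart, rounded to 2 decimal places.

X̄̄ = (39.3 + 38.8 + 39.9 + 40.5 + 38.4 + 39.8 + 39.8 + 39.2 + 38.6 + 40.0) / 10 = 394.3000 / 10 = 39.4300
R̄ = (2.4 + 2.9 + 2.4 + 3.5 + 2.5 + 2.8 + 1.5 + 2.7 + 1.5 + 2.6) / 10 = 24.8000 / 10 = 2.4800
LCL = X̄̄ − A₂·R̄ = 39.4300 − 1.023 × 2.4800 = 36.8930

36.89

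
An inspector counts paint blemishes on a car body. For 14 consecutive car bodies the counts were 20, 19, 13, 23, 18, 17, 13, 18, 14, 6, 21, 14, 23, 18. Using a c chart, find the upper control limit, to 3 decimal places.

c̄ = (20 + 19 + 13 + 23 + 18 + 17 + 13 + 18 + 14 + 6 + 21 + 14 + 23 + 18) / 14 = 237 / 14 = 16.9286
UCL = c̄ + 3√c̄ = 16.9286 + 3 × √16.9286 = 16.9286 + 3 × 4.1144 = 29.2719

29.272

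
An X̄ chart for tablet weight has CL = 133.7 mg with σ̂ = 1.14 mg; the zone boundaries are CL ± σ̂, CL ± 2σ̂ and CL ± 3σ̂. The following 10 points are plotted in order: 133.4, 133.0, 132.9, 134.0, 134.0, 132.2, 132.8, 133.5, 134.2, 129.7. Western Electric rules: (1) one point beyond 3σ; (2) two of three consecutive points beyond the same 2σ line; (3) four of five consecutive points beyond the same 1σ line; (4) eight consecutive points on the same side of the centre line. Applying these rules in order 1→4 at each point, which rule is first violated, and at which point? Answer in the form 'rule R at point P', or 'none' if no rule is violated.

rule 1 at point 10

Zone of each point (C = within 1σ̂, B = 1σ̂–2σ̂, A = 2σ̂–3σ̂, * = beyond 3σ̂; sign = side of CL): 1:-C, 2:-C, 3:-C, 4:+C, 5:+C, 6:-B, 7:-C, 8:-C, 9:+C, 10:-*
Rule 1 (one point beyond the 3σ limits) is satisfied at point 10.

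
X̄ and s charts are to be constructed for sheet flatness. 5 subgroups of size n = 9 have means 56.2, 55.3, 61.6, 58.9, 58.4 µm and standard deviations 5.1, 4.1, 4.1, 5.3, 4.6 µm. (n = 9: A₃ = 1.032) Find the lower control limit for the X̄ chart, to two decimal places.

X̄̄ = (56.2 + 55.3 + 61.6 + 58.9 + 58.4) / 5 = 58.0800
s̄ = (5.1 + 4.1 + 4.1 + 5.3 + 4.6) / 5 = 4.6400
LCL = X̄̄ − A₃·s̄ = 58.0800 − 1.032 × 4.6400 = 53.2915

53.29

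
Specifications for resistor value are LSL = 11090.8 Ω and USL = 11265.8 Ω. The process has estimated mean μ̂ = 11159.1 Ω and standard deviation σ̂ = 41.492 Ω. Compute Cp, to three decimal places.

0.703

Cp = (USL − LSL) / (6σ̂) = (11265.8 − 11090.8) / (6 × 41.492) = 175.0000 / 248.9520 = 0.7029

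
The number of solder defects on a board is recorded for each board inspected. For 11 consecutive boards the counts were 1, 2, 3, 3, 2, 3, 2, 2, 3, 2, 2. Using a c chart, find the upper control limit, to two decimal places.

c̄ = (1 + 2 + 3 + 3 + 2 + 3 + 2 + 2 + 3 + 2 + 2) / 11 = 25 / 11 = 2.2727
UCL = c̄ + 3√c̄ = 2.2727 + 3 × √2.2727 = 2.2727 + 3 × 1.5076 = 6.7954

6.80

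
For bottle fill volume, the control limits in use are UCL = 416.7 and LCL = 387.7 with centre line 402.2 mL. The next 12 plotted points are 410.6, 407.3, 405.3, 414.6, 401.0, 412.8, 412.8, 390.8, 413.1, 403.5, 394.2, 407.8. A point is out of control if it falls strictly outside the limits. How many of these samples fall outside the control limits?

All 12 points lie within [387.7, 416.7].

0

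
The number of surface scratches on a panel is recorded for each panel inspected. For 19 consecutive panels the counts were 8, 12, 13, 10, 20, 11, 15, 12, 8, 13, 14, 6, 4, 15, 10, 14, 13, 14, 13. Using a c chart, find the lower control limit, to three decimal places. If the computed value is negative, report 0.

c̄ = (8 + 12 + 13 + 10 + 20 + 11 + 15 + 12 + 8 + 13 + 14 + 6 + 4 + 15 + 10 + 14 + 13 + 14 + 13) / 19 = 225 / 19 = 11.8421
LCL = c̄ − 3√c̄ = 11.8421 − 3 × 3.4412 = 1.5184

1.518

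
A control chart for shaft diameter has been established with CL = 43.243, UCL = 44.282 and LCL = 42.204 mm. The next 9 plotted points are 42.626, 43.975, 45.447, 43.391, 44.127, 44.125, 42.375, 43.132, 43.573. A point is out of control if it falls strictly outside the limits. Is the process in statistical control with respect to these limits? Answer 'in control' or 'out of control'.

out of control

Compare each point to [42.204, 44.282]: sample 3 = 45.447 > UCL.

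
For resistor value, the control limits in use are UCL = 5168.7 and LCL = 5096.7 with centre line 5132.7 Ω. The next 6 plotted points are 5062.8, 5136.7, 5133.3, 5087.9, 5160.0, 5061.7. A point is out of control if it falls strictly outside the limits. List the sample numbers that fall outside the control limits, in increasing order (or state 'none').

1, 4, 6

Compare each point to [5096.7, 5168.7]: sample 1 = 5062.8 < LCL; sample 4 = 5087.9 < LCL; sample 6 = 5061.7 < LCL.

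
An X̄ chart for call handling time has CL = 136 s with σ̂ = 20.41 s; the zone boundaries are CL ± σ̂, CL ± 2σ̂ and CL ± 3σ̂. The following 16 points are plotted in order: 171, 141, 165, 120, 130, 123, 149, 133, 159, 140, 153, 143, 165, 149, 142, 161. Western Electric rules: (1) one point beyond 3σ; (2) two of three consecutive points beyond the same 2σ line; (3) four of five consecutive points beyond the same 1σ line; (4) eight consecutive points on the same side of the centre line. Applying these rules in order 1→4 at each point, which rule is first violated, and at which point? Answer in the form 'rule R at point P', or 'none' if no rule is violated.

Zone of each point (C = within 1σ̂, B = 1σ̂–2σ̂, A = 2σ̂–3σ̂, * = beyond 3σ̂; sign = side of CL): 1:+B, 2:+C, 3:+B, 4:-C, 5:-C, 6:-C, 7:+C, 8:-C, 9:+B, 10:+C, 11:+C, 12:+C, 13:+B, 14:+C, 15:+C, 16:+B
Rule 4 (eight consecutive points on the same side of the centre line) is satisfied at point 16.

rule 4 at point 16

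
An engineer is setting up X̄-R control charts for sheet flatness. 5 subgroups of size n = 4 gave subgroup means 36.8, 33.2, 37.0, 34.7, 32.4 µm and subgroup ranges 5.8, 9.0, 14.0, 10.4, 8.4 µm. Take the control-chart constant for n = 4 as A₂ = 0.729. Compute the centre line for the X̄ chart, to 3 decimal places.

34.820

X̄̄ = (36.8 + 33.2 + 37.0 + 34.7 + 32.4) / 5 = 174.1000 / 5 = 34.8200
CL = X̄̄ = 34.8200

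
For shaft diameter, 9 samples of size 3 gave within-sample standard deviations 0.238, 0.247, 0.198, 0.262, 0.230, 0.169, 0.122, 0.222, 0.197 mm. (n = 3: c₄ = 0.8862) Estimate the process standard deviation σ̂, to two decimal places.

0.24

s̄ = (0.238 + 0.247 + 0.198 + 0.262 + 0.230 + 0.169 + 0.122 + 0.222 + 0.197) / 9 = 0.2094
σ̂ = s̄ / c₄ = 0.2094 / 0.8862 = 0.2363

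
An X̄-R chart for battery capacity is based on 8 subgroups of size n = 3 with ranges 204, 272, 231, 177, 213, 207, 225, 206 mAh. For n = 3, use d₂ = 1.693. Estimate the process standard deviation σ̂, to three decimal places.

R̄ = (204 + 272 + 231 + 177 + 213 + 207 + 225 + 206) / 8 = 216.8750
σ̂ = R̄ / d₂ = 216.8750 / 1.693 = 128.1010

128.101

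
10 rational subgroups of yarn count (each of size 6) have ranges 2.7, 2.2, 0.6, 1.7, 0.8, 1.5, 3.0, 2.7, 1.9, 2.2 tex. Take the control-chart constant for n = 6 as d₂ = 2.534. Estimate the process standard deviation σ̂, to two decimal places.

R̄ = (2.7 + 2.2 + 0.6 + 1.7 + 0.8 + 1.5 + 3.0 + 2.7 + 1.9 + 2.2) / 10 = 1.9300
σ̂ = R̄ / d₂ = 1.9300 / 2.534 = 0.7616

0.76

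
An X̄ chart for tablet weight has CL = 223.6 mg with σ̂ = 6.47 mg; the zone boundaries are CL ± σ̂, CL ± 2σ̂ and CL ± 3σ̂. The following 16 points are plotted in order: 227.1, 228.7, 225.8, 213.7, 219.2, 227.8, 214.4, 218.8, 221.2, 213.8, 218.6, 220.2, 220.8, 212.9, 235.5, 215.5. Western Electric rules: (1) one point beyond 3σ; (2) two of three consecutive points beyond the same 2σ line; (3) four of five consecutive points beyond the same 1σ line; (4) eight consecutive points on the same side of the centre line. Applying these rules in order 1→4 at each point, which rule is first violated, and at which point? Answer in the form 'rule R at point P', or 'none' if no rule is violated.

Zone of each point (C = within 1σ̂, B = 1σ̂–2σ̂, A = 2σ̂–3σ̂, * = beyond 3σ̂; sign = side of CL): 1:+C, 2:+C, 3:+C, 4:-B, 5:-C, 6:+C, 7:-B, 8:-C, 9:-C, 10:-B, 11:-C, 12:-C, 13:-C, 14:-B, 15:+B, 16:-B
Rule 4 (eight consecutive points on the same side of the centre line) is satisfied at point 14.

rule 4 at point 14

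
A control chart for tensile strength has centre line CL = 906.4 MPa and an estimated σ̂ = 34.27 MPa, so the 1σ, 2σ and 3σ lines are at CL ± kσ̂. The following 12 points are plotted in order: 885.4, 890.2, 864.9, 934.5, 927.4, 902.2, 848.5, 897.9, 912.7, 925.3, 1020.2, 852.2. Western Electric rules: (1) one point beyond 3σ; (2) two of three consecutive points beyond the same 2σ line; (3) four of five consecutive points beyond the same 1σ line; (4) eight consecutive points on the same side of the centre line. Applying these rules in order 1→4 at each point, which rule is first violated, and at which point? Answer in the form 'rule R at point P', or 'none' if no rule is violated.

Zone of each point (C = within 1σ̂, B = 1σ̂–2σ̂, A = 2σ̂–3σ̂, * = beyond 3σ̂; sign = side of CL): 1:-C, 2:-C, 3:-B, 4:+C, 5:+C, 6:-C, 7:-B, 8:-C, 9:+C, 10:+C, 11:+*, 12:-B
Rule 1 (one point beyond the 3σ limits) is satisfied at point 11.

rule 1 at point 11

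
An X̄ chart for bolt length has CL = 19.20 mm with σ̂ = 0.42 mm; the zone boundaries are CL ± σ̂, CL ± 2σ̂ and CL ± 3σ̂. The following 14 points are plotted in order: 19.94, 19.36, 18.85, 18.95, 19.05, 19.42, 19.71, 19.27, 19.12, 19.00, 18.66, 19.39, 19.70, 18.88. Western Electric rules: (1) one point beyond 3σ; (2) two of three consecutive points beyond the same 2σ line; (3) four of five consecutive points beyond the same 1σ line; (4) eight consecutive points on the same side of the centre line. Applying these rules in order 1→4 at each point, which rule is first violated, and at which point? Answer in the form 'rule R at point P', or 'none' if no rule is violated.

Zone of each point (C = within 1σ̂, B = 1σ̂–2σ̂, A = 2σ̂–3σ̂, * = beyond 3σ̂; sign = side of CL): 1:+B, 2:+C, 3:-C, 4:-C, 5:-C, 6:+C, 7:+B, 8:+C, 9:-C, 10:-C, 11:-B, 12:+C, 13:+B, 14:-C
No rule fires across all 14 points.

none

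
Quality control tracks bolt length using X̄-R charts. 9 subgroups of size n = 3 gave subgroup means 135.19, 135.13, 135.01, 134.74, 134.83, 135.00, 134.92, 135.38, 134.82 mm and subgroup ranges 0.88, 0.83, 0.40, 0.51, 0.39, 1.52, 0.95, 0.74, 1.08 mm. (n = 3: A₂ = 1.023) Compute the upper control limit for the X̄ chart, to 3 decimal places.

135.832

X̄̄ = (135.19 + 135.13 + 135.01 + 134.74 + 134.83 + 135.00 + 134.92 + 135.38 + 134.82) / 9 = 1215.0200 / 9 = 135.0022
R̄ = (0.88 + 0.83 + 0.40 + 0.51 + 0.39 + 1.52 + 0.95 + 0.74 + 1.08) / 9 = 7.3000 / 9 = 0.8111
UCL = X̄̄ + A₂·R̄ = 135.0022 + 1.023 × 0.8111 = 135.8320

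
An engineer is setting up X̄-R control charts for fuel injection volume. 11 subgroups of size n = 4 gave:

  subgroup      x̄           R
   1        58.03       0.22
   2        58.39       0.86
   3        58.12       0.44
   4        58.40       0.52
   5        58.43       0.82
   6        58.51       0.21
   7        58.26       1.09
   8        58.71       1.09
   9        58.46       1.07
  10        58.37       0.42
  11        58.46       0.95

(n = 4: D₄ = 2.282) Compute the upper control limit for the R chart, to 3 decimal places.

R̄ = (0.22 + 0.86 + 0.44 + 0.52 + 0.82 + 0.21 + 1.09 + 1.09 + 1.07 + 0.42 + 0.95) / 11 = 7.6900 / 11 = 0.6991
UCL_R = D₄·R̄ = 2.282 × 0.6991 = 1.5953

1.595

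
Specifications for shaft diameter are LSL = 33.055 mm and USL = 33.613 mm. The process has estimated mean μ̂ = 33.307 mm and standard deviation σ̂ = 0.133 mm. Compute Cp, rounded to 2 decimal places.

0.70

Cp = (USL − LSL) / (6σ̂) = (33.613 − 33.055) / (6 × 0.133) = 0.5580 / 0.7980 = 0.6992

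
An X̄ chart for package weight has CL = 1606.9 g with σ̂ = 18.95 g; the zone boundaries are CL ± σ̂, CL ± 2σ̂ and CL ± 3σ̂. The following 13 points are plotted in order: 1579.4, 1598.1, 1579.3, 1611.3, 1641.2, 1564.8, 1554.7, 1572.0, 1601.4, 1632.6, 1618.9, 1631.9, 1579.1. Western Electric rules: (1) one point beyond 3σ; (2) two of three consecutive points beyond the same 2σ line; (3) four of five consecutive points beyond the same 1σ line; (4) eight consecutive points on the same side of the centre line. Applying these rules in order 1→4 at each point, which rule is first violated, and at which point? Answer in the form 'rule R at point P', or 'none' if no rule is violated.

Zone of each point (C = within 1σ̂, B = 1σ̂–2σ̂, A = 2σ̂–3σ̂, * = beyond 3σ̂; sign = side of CL): 1:-B, 2:-C, 3:-B, 4:+C, 5:+B, 6:-A, 7:-A, 8:-B, 9:-C, 10:+B, 11:+C, 12:+B, 13:-B
Rule 2 (two of three consecutive points beyond the same 2σ limit) is satisfied at point 7.

rule 2 at point 7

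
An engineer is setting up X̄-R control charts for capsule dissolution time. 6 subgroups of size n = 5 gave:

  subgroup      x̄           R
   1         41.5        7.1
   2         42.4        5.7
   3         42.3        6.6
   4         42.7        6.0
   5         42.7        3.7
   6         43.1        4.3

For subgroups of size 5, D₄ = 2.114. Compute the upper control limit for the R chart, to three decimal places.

R̄ = (7.1 + 5.7 + 6.6 + 6.0 + 3.7 + 4.3) / 6 = 33.4000 / 6 = 5.5667
UCL_R = D₄·R̄ = 2.114 × 5.5667 = 11.7679

11.768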